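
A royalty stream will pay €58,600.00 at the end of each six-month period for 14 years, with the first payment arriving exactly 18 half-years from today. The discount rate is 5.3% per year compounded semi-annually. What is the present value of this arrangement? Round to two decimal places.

€736,034.64

Ordinary annuity of 28 payments, first payment at period 18.
Periodic rate r = 0.053/2 per half-year; n is counted in half-years.
The ordinary-annuity PV formula values the stream one period before the first payment (period 17); discount that back 17 periods:
PV₀ = 58,600 × [1 − (1+r)^−28] / r × (1+r)^−17 = €736,034.64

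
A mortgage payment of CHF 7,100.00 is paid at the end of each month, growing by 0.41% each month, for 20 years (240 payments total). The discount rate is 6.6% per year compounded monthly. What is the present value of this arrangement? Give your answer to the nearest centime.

Periodic rate r = 0.066/12 per month; n is counted in months.
Growing ordinary annuity: PV = PMT₁ × [1 − ((1+g)/(1+r))^n] / (r − g) = 7,100 × [1 − ((1+0.0041)/(1+r))^240] / (r − 0.0041) = CHF 1,441,446.94.

CHF 1,441,446.94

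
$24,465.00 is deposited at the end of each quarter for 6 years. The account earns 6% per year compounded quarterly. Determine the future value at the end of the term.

This is an ordinary annuity: 24 deposits of $24,465.00 at the end of each quarter.
Periodic rate r = 0.06/4 per quarter; n is counted in quarters.
FV = PMT × [((1+r)^n − 1)/r] = 24,465 × [(1+r)^24 − 1] / r = $700,519.09

$700,519.09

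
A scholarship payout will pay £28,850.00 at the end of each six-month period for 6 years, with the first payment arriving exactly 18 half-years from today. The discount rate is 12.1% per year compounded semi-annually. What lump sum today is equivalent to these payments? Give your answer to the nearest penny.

Ordinary annuity of 12 payments, first payment at period 18.
Periodic rate r = 0.121/2 per half-year; n is counted in half-years.
The ordinary-annuity PV formula values the stream one period before the first payment (period 17); discount that back 17 periods:
PV₀ = 28,850 × [1 − (1+r)^−12] / r × (1+r)^−17 = £88,862.38

£88,862.38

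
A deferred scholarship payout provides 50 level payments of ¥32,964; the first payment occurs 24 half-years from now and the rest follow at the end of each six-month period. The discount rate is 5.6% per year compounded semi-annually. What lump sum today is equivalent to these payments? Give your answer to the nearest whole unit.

Ordinary annuity of 50 payments, first payment at period 24.
Periodic rate r = 0.056/2 per half-year; n is counted in half-years.
The ordinary-annuity PV formula values the stream one period before the first payment (period 23); discount that back 23 periods:
PV₀ = 32,964 × [1 − (1+r)^−50] / r × (1+r)^−23 = ¥466,979

¥466,979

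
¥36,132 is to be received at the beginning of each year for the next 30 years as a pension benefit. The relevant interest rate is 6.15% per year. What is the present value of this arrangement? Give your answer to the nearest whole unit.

This is an annuity due: 30 payments of ¥36,132 at the beginning of each year.
Periodic rate r = 0.0615 per year.
PV = PMT × [(1 − (1+r)^−n)/r] × (1+r) = 36,132 × [1 − (1+r)^−30] / r × (1+r) = ¥519,571

¥519,571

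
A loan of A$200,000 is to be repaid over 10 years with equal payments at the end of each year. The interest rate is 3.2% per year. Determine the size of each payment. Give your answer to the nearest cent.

A$23,686.04

Level ordinary annuity; solve PV = PMT × [(1 − (1+r)^−n)/r] for PMT.
Periodic rate r = 0.032 per year.
With n = 10: PMT = 200,000 / ([(1 − (1+r)^−n)/r]) = A$23,686.04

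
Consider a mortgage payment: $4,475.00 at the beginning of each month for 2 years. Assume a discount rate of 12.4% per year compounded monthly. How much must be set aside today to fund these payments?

This is an annuity due: 24 payments of $4,475.00 at the beginning of each month.
Periodic rate r = 0.124/12 per month; n is counted in months.
PV = PMT × [(1 − (1+r)^−n)/r] × (1+r) = 4,475 × [1 − (1+r)^−24] / r × (1+r) = $95,666.42

$95,666.42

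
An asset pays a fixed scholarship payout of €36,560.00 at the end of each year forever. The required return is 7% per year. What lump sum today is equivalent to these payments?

€522,285.71

Periodic rate r = 0.07 per year.
Level perpetuity: PV = PMT / r = 36,560 / (0.07) = €522,285.71.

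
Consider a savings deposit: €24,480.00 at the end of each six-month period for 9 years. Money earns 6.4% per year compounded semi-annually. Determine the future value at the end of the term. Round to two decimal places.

€583,639.84

This is an ordinary annuity: 18 deposits of €24,480.00 at the end of each six-month period.
Periodic rate r = 0.064/2 per half-year; n is counted in half-years.
FV = PMT × [((1+r)^n − 1)/r] = 24,480 × [(1+r)^18 − 1] / r = €583,639.84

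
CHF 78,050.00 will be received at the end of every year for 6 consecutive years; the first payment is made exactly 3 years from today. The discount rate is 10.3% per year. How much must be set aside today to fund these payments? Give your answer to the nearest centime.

CHF 276,966.82

Ordinary annuity of 6 payments, first payment at period 3.
Periodic rate r = 0.103 per year.
The ordinary-annuity PV formula values the stream one period before the first payment (period 2); discount that back 2 periods:
PV₀ = 78,050 × [1 − (1+r)^−6] / r × (1+r)^−2 = CHF 276,966.82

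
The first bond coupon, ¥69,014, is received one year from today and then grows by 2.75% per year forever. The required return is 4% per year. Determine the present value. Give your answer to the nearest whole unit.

Periodic rate r = 0.04 per year.
Growing perpetuity (Gordon): PV = PMT₁ / (r − g) = 69,014 / (r − 0.0275) = ¥5,521,120.

¥5,521,120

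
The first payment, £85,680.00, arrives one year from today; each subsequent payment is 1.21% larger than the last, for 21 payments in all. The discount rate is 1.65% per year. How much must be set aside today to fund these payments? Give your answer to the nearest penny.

£1,695,514.89

Periodic rate r = 0.0165 per year.
Growing ordinary annuity: PV = PMT₁ × [1 − ((1+g)/(1+r))^n] / (r − g) = 85,680 × [1 − ((1+0.0121)/(1+r))^21] / (r − 0.0121) = £1,695,514.89.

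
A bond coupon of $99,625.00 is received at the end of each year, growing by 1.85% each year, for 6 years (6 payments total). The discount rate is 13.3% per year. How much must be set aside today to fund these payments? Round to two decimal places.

$410,942.62

Periodic rate r = 0.133 per year.
Growing ordinary annuity: PV = PMT₁ × [1 − ((1+g)/(1+r))^n] / (r − g) = 99,625 × [1 − ((1+0.0185)/(1+r))^6] / (r − 0.0185) = $410,942.62.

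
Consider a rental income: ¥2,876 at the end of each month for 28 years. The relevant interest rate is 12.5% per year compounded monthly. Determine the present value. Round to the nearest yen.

¥267,606

This is an ordinary annuity: 336 payments of ¥2,876 at the end of each month.
Periodic rate r = 0.125/12 per month; n is counted in months.
PV = PMT × [(1 − (1+r)^−n)/r] = 2,876 × [1 − (1+r)^−336] / r = ¥267,606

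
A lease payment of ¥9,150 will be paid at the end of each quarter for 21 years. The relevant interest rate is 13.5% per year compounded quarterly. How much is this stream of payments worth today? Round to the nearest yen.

This is an ordinary annuity: 84 payments of ¥9,150 at the end of each quarter.
Periodic rate r = 0.135/4 per quarter; n is counted in quarters.
PV = PMT × [(1 − (1+r)^−n)/r] = 9,150 × [1 − (1+r)^−84] / r = ¥254,429

¥254,429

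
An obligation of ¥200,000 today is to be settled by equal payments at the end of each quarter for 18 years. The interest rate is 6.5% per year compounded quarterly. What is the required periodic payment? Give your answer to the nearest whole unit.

Level ordinary annuity; solve PV = PMT × [(1 − (1+r)^−n)/r] for PMT.
Periodic rate r = 0.065/4 per quarter; n is counted in quarters.
With n = 72: PMT = 200,000 / ([(1 − (1+r)^−n)/r]) = ¥4,733

¥4,733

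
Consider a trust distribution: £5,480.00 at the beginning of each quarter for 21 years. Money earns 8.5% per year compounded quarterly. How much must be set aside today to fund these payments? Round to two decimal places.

£218,336.72

This is an annuity due: 84 payments of £5,480.00 at the beginning of each quarter.
Periodic rate r = 0.085/4 per quarter; n is counted in quarters.
PV = PMT × [(1 − (1+r)^−n)/r] × (1+r) = 5,480 × [1 − (1+r)^−84] / r × (1+r) = £218,336.72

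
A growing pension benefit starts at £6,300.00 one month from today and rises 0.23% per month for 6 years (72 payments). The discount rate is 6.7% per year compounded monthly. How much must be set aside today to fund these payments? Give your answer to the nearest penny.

Periodic rate r = 0.067/12 per month; n is counted in months.
Growing ordinary annuity: PV = PMT₁ × [1 − ((1+g)/(1+r))^n] / (r − g) = 6,300 × [1 − ((1+0.0023)/(1+r))^72] / (r − 0.0023) = £402,564.74.

£402,564.74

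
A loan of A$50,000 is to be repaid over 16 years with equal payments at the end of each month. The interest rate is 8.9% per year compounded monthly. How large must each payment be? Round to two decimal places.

Level ordinary annuity; solve PV = PMT × [(1 − (1+r)^−n)/r] for PMT.
Periodic rate r = 0.089/12 per month; n is counted in months.
With n = 192: PMT = 50,000 / ([(1 − (1+r)^−n)/r]) = A$489.24

A$489.24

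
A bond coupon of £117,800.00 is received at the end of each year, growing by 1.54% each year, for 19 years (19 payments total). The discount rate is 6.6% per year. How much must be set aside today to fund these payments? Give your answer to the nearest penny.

£1,403,974.02

Periodic rate r = 0.066 per year.
Growing ordinary annuity: PV = PMT₁ × [1 − ((1+g)/(1+r))^n] / (r − g) = 117,800 × [1 − ((1+0.0154)/(1+r))^19] / (r − 0.0154) = £1,403,974.02.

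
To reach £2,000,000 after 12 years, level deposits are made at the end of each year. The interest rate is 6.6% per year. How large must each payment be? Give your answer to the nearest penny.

£114,463.07

Level ordinary annuity; solve FV = PMT × [((1+r)^n − 1)/r] for PMT.
Periodic rate r = 0.066 per year.
With n = 12: PMT = 2,000,000 / ([((1+r)^n − 1)/r]) = £114,463.07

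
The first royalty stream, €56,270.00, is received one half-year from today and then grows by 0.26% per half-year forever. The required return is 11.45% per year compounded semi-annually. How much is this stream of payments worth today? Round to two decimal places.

€1,029,643.18

Periodic rate r = 0.1145/2 per half-year.
Growing perpetuity (Gordon): PV = PMT₁ / (r − g) = 56,270 / (r − 0.0026) = €1,029,643.18.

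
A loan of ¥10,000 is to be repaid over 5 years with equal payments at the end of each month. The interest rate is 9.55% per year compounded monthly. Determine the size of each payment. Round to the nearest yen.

Level ordinary annuity; solve PV = PMT × [(1 − (1+r)^−n)/r] for PMT.
Periodic rate r = 0.0955/12 per month; n is counted in months.
With n = 60: PMT = 10,000 / ([(1 − (1+r)^−n)/r]) = ¥210

¥210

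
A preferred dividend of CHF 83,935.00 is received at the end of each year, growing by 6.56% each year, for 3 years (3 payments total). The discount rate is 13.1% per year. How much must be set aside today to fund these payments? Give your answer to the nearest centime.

CHF 210,013.31

Periodic rate r = 0.131 per year.
Growing ordinary annuity: PV = PMT₁ × [1 − ((1+g)/(1+r))^n] / (r − g) = 83,935 × [1 − ((1+0.0656)/(1+r))^3] / (r − 0.0656) = CHF 210,013.31.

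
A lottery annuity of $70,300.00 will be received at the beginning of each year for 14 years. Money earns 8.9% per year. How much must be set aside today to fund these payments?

This is an annuity due: 14 payments of $70,300.00 at the beginning of each year.
Periodic rate r = 0.089 per year.
PV = PMT × [(1 − (1+r)^−n)/r] × (1+r) = 70,300 × [1 − (1+r)^−14] / r × (1+r) = $599,450.51

$599,450.51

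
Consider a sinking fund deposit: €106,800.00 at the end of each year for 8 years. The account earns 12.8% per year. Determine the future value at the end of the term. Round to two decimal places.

This is an ordinary annuity: 8 deposits of €106,800.00 at the end of each year.
Periodic rate r = 0.128 per year.
FV = PMT × [((1+r)^n − 1)/r] = 106,800 × [(1+r)^8 − 1] / r = €1,352,550.96

€1,352,550.96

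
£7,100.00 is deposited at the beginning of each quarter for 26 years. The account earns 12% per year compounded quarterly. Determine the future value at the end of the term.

This is an annuity due: 104 deposits of £7,100.00 at the beginning of each quarter.
Periodic rate r = 0.12/4 per quarter; n is counted in quarters.
FV = PMT × [((1+r)^n − 1)/r] × (1+r) = 7,100 × [(1+r)^104 − 1] / r × (1+r) = £5,029,086.63

£5,029,086.63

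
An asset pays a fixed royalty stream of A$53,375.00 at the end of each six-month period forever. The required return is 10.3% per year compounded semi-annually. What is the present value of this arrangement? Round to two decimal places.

Periodic rate r = 0.103/2 per half-year.
Level perpetuity: PV = PMT / r = 53,375 / (0.103/2) = A$1,036,407.77.

A$1,036,407.77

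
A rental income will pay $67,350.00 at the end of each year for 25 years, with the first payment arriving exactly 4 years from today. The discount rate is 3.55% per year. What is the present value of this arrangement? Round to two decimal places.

$994,330.64

Ordinary annuity of 25 payments, first payment at period 4.
Periodic rate r = 0.0355 per year.
The ordinary-annuity PV formula values the stream one period before the first payment (period 3); discount that back 3 periods:
PV₀ = 67,350 × [1 − (1+r)^−25] / r × (1+r)^−3 = $994,330.64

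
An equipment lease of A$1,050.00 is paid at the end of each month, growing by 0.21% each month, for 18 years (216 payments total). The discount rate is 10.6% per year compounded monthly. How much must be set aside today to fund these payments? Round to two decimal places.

A$119,233.24

Periodic rate r = 0.106/12 per month; n is counted in months.
Growing ordinary annuity: PV = PMT₁ × [1 − ((1+g)/(1+r))^n] / (r − g) = 1,050 × [1 − ((1+0.0021)/(1+r))^216] / (r − 0.0021) = A$119,233.24.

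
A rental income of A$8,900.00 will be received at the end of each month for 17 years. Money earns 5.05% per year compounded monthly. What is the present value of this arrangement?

A$1,216,967.16

This is an ordinary annuity: 204 payments of A$8,900.00 at the end of each month.
Periodic rate r = 0.0505/12 per month; n is counted in months.
PV = PMT × [(1 − (1+r)^−n)/r] = 8,900 × [1 − (1+r)^−204] / r = A$1,216,967.16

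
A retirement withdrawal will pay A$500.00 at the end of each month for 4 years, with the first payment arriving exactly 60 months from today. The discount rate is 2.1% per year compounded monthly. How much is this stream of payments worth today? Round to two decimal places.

Ordinary annuity of 48 payments, first payment at period 60.
Periodic rate r = 0.021/12 per month; n is counted in months.
The ordinary-annuity PV formula values the stream one period before the first payment (period 59); discount that back 59 periods:
PV₀ = 500 × [1 − (1+r)^−48] / r × (1+r)^−59 = A$20,745.93

A$20,745.93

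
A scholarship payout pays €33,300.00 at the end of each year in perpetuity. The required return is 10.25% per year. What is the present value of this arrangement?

€324,878.05

Periodic rate r = 0.1025 per year.
Level perpetuity: PV = PMT / r = 33,300 / (0.1025) = €324,878.05.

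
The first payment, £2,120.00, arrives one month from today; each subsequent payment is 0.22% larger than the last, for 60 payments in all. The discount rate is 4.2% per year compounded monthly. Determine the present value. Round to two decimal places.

Periodic rate r = 0.042/12 per month; n is counted in months.
Growing ordinary annuity: PV = PMT₁ × [1 − ((1+g)/(1+r))^n] / (r − g) = 2,120 × [1 − ((1+0.0022)/(1+r))^60] / (r − 0.0022) = £122,031.32.

£122,031.32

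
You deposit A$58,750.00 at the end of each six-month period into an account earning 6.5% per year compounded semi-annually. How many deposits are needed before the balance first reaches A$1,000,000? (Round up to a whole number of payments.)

Periodic rate r = 0.065/2 per half-year; n is counted in half-years.
Ordinary annuity FV: 1,000,000 = 58,750 × [((1+r)^n − 1)/r].
(1+r)^n = 1 + 1,000,000 × r / 58,750, so n = ln(1 + 1,000,000·r/58,750) / ln(1+r) = 13.77.
Round up to a whole number of payments: n = 14.

14 payments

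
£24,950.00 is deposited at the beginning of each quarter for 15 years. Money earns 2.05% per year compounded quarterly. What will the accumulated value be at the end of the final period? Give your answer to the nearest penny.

This is an annuity due: 60 deposits of £24,950.00 at the beginning of each quarter.
Periodic rate r = 0.0205/4 per quarter; n is counted in quarters.
FV = PMT × [((1+r)^n − 1)/r] × (1+r) = 24,950 × [(1+r)^60 − 1] / r × (1+r) = £1,756,445.22

£1,756,445.22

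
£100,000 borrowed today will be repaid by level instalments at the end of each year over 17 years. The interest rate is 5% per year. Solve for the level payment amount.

Level ordinary annuity; solve PV = PMT × [(1 − (1+r)^−n)/r] for PMT.
Periodic rate r = 0.05 per year.
With n = 17: PMT = 100,000 / ([(1 − (1+r)^−n)/r]) = £8,869.91

£8,869.91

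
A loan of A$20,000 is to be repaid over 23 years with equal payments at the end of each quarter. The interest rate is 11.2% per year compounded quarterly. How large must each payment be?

A$607.92

Level ordinary annuity; solve PV = PMT × [(1 − (1+r)^−n)/r] for PMT.
Periodic rate r = 0.112/4 per quarter; n is counted in quarters.
With n = 92: PMT = 20,000 / ([(1 − (1+r)^−n)/r]) = A$607.92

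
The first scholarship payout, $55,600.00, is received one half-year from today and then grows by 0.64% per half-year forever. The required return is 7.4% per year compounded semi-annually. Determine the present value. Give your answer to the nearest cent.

Periodic rate r = 0.074/2 per half-year.
Growing perpetuity (Gordon): PV = PMT₁ / (r − g) = 55,600 / (r − 0.0064) = $1,816,993.46.

$1,816,993.46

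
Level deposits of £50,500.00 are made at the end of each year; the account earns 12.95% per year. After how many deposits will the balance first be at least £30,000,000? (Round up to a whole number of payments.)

36 payments

Periodic rate r = 0.1295 per year.
Ordinary annuity FV: 30,000,000 = 50,500 × [((1+r)^n − 1)/r].
(1+r)^n = 1 + 30,000,000 × r / 50,500, so n = ln(1 + 30,000,000·r/50,500) / ln(1+r) = 35.77.
Round up to a whole number of payments: n = 36.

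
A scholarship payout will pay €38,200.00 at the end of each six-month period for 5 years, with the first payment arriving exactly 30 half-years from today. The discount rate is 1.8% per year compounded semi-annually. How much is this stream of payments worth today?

Ordinary annuity of 10 payments, first payment at period 30.
Periodic rate r = 0.018/2 per half-year; n is counted in half-years.
The ordinary-annuity PV formula values the stream one period before the first payment (period 29); discount that back 29 periods:
PV₀ = 38,200 × [1 − (1+r)^−10] / r × (1+r)^−29 = €280,518.77

€280,518.77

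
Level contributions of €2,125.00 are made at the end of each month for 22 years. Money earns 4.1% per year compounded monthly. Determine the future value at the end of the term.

€908,509.74

This is an ordinary annuity: 264 deposits of €2,125.00 at the end of each month.
Periodic rate r = 0.041/12 per month; n is counted in months.
FV = PMT × [((1+r)^n − 1)/r] = 2,125 × [(1+r)^264 − 1] / r = €908,509.74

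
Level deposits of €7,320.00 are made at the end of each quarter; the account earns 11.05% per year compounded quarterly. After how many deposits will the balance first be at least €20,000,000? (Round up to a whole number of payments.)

160 payments

Periodic rate r = 0.1105/4 per quarter; n is counted in quarters.
Ordinary annuity FV: 20,000,000 = 7,320 × [((1+r)^n − 1)/r].
(1+r)^n = 1 + 20,000,000 × r / 7,320, so n = ln(1 + 20,000,000·r/7,320) / ln(1+r) = 159.15.
Round up to a whole number of payments: n = 160.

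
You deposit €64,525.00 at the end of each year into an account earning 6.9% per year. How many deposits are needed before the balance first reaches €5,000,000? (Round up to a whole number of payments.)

28 payments

Periodic rate r = 0.069 per year.
Ordinary annuity FV: 5,000,000 = 64,525 × [((1+r)^n − 1)/r].
(1+r)^n = 1 + 5,000,000 × r / 64,525, so n = ln(1 + 5,000,000·r/64,525) / ln(1+r) = 27.70.
Round up to a whole number of payments: n = 28.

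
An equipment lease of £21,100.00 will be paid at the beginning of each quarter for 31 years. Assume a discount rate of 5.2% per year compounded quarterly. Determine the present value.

£1,312,757.98

This is an annuity due: 124 payments of £21,100.00 at the beginning of each quarter.
Periodic rate r = 0.052/4 per quarter; n is counted in quarters.
PV = PMT × [(1 − (1+r)^−n)/r] × (1+r) = 21,100 × [1 − (1+r)^−124] / r × (1+r) = £1,312,757.98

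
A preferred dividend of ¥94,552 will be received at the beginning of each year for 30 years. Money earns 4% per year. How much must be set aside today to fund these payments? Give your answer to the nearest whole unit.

This is an annuity due: 30 payments of ¥94,552 at the beginning of each year.
Periodic rate r = 0.04 per year.
PV = PMT × [(1 − (1+r)^−n)/r] × (1+r) = 94,552 × [1 − (1+r)^−30] / r × (1+r) = ¥1,700,396

¥1,700,396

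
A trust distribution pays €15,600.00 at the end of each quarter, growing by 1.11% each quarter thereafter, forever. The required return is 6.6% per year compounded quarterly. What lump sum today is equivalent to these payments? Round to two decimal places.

Periodic rate r = 0.066/4 per quarter.
Growing perpetuity (Gordon): PV = PMT₁ / (r − g) = 15,600 / (r − 0.0111) = €2,888,888.89.

€2,888,888.89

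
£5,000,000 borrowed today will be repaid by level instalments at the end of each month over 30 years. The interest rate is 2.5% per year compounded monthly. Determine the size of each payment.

Level ordinary annuity; solve PV = PMT × [(1 − (1+r)^−n)/r] for PMT.
Periodic rate r = 0.025/12 per month; n is counted in months.
With n = 360: PMT = 5,000,000 / ([(1 − (1+r)^−n)/r]) = £19,756.04

£19,756.04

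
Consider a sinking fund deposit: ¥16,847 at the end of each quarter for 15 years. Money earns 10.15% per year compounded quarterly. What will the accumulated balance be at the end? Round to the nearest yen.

This is an ordinary annuity: 60 deposits of ¥16,847 at the end of each quarter.
Periodic rate r = 0.1015/4 per quarter; n is counted in quarters.
FV = PMT × [((1+r)^n − 1)/r] = 16,847 × [(1+r)^60 − 1] / r = ¥2,322,011

¥2,322,011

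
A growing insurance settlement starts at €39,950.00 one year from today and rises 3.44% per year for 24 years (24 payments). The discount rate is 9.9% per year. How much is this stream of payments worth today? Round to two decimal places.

Periodic rate r = 0.099 per year.
Growing ordinary annuity: PV = PMT₁ × [1 − ((1+g)/(1+r))^n] / (r − g) = 39,950 × [1 − ((1+0.0344)/(1+r))^24] / (r − 0.0344) = €473,922.36.

€473,922.36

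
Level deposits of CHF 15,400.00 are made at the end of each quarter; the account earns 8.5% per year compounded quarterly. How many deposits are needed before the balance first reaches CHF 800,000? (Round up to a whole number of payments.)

Periodic rate r = 0.085/4 per quarter; n is counted in quarters.
Ordinary annuity FV: 800,000 = 15,400 × [((1+r)^n − 1)/r].
(1+r)^n = 1 + 800,000 × r / 15,400, so n = ln(1 + 800,000·r/15,400) / ln(1+r) = 35.37.
Round up to a whole number of payments: n = 36.

36 payments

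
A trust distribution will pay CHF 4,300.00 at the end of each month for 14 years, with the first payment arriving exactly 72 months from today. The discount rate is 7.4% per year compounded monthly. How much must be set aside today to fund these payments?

CHF 290,226.96

Ordinary annuity of 168 payments, first payment at period 72.
Periodic rate r = 0.074/12 per month; n is counted in months.
The ordinary-annuity PV formula values the stream one period before the first payment (period 71); discount that back 71 periods:
PV₀ = 4,300 × [1 − (1+r)^−168] / r × (1+r)^−71 = CHF 290,226.96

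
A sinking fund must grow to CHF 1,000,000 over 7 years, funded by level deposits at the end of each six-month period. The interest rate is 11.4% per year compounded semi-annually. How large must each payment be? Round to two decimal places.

CHF 48,595.40

Level ordinary annuity; solve FV = PMT × [((1+r)^n − 1)/r] for PMT.
Periodic rate r = 0.114/2 per half-year; n is counted in half-years.
With n = 14: PMT = 1,000,000 / ([((1+r)^n − 1)/r]) = CHF 48,595.40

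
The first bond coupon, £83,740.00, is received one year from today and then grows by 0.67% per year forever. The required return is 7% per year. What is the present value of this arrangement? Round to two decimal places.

Periodic rate r = 0.07 per year.
Growing perpetuity (Gordon): PV = PMT₁ / (r − g) = 83,740 / (r − 0.0067) = £1,322,906.79.

£1,322,906.79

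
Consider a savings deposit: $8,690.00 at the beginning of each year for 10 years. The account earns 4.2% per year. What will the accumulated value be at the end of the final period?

This is an annuity due: 10 deposits of $8,690.00 at the beginning of each year.
Periodic rate r = 0.042 per year.
FV = PMT × [((1+r)^n − 1)/r] × (1+r) = 8,690 × [(1+r)^10 − 1] / r × (1+r) = $109,728.71

$109,728.71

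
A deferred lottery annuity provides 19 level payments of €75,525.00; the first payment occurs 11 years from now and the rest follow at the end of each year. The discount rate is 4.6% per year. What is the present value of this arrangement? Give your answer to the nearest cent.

Ordinary annuity of 19 payments, first payment at period 11.
Periodic rate r = 0.046 per year.
The ordinary-annuity PV formula values the stream one period before the first payment (period 10); discount that back 10 periods:
PV₀ = 75,525 × [1 − (1+r)^−19] / r × (1+r)^−10 = €601,599.20

€601,599.20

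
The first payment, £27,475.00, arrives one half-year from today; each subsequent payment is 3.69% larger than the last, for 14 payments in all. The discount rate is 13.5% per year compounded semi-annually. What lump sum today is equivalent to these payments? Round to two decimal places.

£300,314.95

Periodic rate r = 0.135/2 per half-year; n is counted in half-years.
Growing ordinary annuity: PV = PMT₁ × [1 − ((1+g)/(1+r))^n] / (r − g) = 27,475 × [1 − ((1+0.0369)/(1+r))^14] / (r − 0.0369) = £300,314.95.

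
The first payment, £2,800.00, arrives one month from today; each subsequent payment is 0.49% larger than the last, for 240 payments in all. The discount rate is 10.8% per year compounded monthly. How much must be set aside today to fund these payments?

Periodic rate r = 0.108/12 per month; n is counted in months.
Growing ordinary annuity: PV = PMT₁ × [1 − ((1+g)/(1+r))^n] / (r − g) = 2,800 × [1 − ((1+0.0049)/(1+r))^240] / (r − 0.0049) = £425,900.64.

£425,900.64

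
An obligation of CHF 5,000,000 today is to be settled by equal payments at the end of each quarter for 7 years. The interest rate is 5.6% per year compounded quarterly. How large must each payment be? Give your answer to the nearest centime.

Level ordinary annuity; solve PV = PMT × [(1 − (1+r)^−n)/r] for PMT.
Periodic rate r = 0.056/4 per quarter; n is counted in quarters.
With n = 28: PMT = 5,000,000 / ([(1 − (1+r)^−n)/r]) = CHF 217,083.63

CHF 217,083.63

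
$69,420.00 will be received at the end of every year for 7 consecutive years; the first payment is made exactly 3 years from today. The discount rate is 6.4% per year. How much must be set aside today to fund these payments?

Ordinary annuity of 7 payments, first payment at period 3.
Periodic rate r = 0.064 per year.
The ordinary-annuity PV formula values the stream one period before the first payment (period 2); discount that back 2 periods:
PV₀ = 69,420 × [1 − (1+r)^−7] / r × (1+r)^−2 = $337,497.23

$337,497.23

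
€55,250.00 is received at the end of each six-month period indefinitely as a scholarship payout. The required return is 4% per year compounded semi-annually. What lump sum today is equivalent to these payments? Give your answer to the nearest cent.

Periodic rate r = 0.04/2 per half-year.
Level perpetuity: PV = PMT / r = 55,250 / (0.04/2) = €2,762,500.00.

€2,762,500.00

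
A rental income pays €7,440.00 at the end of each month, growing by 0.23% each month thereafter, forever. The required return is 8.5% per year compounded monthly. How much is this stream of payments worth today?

Periodic rate r = 0.085/12 per month.
Growing perpetuity (Gordon): PV = PMT₁ / (r − g) = 7,440 / (r − 0.0023) = €1,555,400.70.

€1,555,400.70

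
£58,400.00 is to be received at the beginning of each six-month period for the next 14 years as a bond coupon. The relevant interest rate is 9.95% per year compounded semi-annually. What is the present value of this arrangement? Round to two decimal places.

£915,822.40

This is an annuity due: 28 payments of £58,400.00 at the beginning of each six-month period.
Periodic rate r = 0.0995/2 per half-year; n is counted in half-years.
PV = PMT × [(1 − (1+r)^−n)/r] × (1+r) = 58,400 × [1 − (1+r)^−28] / r × (1+r) = £915,822.40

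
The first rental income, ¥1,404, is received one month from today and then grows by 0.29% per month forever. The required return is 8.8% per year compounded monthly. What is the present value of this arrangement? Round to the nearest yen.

Periodic rate r = 0.088/12 per month.
Growing perpetuity (Gordon): PV = PMT₁ / (r − g) = 1,404 / (r − 0.0029) = ¥316,692.

¥316,692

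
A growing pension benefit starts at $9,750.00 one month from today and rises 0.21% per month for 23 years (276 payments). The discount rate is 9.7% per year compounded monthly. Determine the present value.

Periodic rate r = 0.097/12 per month; n is counted in months.
Growing ordinary annuity: PV = PMT₁ × [1 − ((1+g)/(1+r))^n] / (r − g) = 9,750 × [1 − ((1+0.0021)/(1+r))^276] / (r − 0.0021) = $1,314,390.03.

$1,314,390.03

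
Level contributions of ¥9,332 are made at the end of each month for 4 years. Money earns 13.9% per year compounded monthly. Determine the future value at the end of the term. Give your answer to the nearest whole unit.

This is an ordinary annuity: 48 deposits of ¥9,332 at the end of each month.
Periodic rate r = 0.139/12 per month; n is counted in months.
FV = PMT × [((1+r)^n − 1)/r] = 9,332 × [(1+r)^48 − 1] / r = ¥594,660

¥594,660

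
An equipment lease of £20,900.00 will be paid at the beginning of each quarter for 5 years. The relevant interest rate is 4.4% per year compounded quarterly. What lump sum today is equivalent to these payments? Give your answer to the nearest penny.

This is an annuity due: 20 payments of £20,900.00 at the beginning of each quarter.
Periodic rate r = 0.044/4 per quarter; n is counted in quarters.
PV = PMT × [(1 − (1+r)^−n)/r] × (1+r) = 20,900 × [1 − (1+r)^−20] / r × (1+r) = £377,488.81

£377,488.81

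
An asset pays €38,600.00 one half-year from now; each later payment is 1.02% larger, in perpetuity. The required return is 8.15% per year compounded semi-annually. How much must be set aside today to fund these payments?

Periodic rate r = 0.0815/2 per half-year.
Growing perpetuity (Gordon): PV = PMT₁ / (r − g) = 38,600 / (r − 0.0102) = €1,263,502.45.

€1,263,502.45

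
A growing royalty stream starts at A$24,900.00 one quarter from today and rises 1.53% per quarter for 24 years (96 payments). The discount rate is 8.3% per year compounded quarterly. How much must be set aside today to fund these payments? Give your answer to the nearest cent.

Periodic rate r = 0.083/4 per quarter; n is counted in quarters.
Growing ordinary annuity: PV = PMT₁ × [1 − ((1+g)/(1+r))^n] / (r − g) = 24,900 × [1 − ((1+0.0153)/(1+r))^96] / (r − 0.0153) = A$1,836,040.28.

A$1,836,040.28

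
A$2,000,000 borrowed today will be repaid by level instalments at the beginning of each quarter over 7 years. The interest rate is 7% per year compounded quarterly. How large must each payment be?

A$89,398.55

Level annuity due; solve PV = PMT × [(1 − (1+r)^−n)/r] × (1+r) for PMT.
Periodic rate r = 0.07/4 per quarter; n is counted in quarters.
With n = 28: PMT = 2,000,000 / ([(1 − (1+r)^−n)/r] × (1+r)) = A$89,398.55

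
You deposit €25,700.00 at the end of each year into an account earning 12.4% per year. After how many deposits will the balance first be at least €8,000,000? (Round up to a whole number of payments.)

32 payments

Periodic rate r = 0.124 per year.
Ordinary annuity FV: 8,000,000 = 25,700 × [((1+r)^n − 1)/r].
(1+r)^n = 1 + 8,000,000 × r / 25,700, so n = ln(1 + 8,000,000·r/25,700) / ln(1+r) = 31.47.
Round up to a whole number of payments: n = 32.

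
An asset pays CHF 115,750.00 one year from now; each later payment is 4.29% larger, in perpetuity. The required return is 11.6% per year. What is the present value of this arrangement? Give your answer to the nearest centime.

Periodic rate r = 0.116 per year.
Growing perpetuity (Gordon): PV = PMT₁ / (r − g) = 115,750 / (r − 0.0429) = CHF 1,583,447.33.

CHF 1,583,447.33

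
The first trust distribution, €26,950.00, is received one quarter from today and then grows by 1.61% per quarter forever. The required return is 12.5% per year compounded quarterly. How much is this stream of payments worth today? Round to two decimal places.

Periodic rate r = 0.125/4 per quarter.
Growing perpetuity (Gordon): PV = PMT₁ / (r − g) = 26,950 / (r − 0.0161) = €1,778,877.89.

€1,778,877.89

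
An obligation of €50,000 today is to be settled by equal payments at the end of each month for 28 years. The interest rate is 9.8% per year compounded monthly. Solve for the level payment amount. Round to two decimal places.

€436.74

Level ordinary annuity; solve PV = PMT × [(1 − (1+r)^−n)/r] for PMT.
Periodic rate r = 0.098/12 per month; n is counted in months.
With n = 336: PMT = 50,000 / ([(1 − (1+r)^−n)/r]) = €436.74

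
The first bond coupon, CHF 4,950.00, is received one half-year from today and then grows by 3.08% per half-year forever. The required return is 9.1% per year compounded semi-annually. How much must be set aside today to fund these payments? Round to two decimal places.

Periodic rate r = 0.091/2 per half-year.
Growing perpetuity (Gordon): PV = PMT₁ / (r − g) = 4,950 / (r − 0.0308) = CHF 336,734.69.

CHF 336,734.69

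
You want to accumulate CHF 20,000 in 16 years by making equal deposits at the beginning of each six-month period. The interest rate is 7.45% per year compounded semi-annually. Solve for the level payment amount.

Level annuity due; solve FV = PMT × [((1+r)^n − 1)/r] × (1+r) for PMT.
Periodic rate r = 0.0745/2 per half-year; n is counted in half-years.
With n = 32: PMT = 20,000 / ([((1+r)^n − 1)/r] × (1+r)) = CHF 323.09

CHF 323.09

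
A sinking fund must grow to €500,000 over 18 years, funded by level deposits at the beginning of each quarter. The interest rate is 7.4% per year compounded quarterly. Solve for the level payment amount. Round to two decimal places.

€3,311.23

Level annuity due; solve FV = PMT × [((1+r)^n − 1)/r] × (1+r) for PMT.
Periodic rate r = 0.074/4 per quarter; n is counted in quarters.
With n = 72: PMT = 500,000 / ([((1+r)^n − 1)/r] × (1+r)) = €3,311.23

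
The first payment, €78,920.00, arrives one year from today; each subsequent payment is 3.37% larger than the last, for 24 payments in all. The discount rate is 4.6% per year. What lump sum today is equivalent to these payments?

Periodic rate r = 0.046 per year.
Growing ordinary annuity: PV = PMT₁ × [1 − ((1+g)/(1+r))^n] / (r − g) = 78,920 × [1 − ((1+0.0337)/(1+r))^24] / (r − 0.0337) = €1,585,784.18.

€1,585,784.18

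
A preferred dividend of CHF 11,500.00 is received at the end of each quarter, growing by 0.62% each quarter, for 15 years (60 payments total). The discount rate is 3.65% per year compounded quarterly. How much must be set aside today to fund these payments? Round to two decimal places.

Periodic rate r = 0.0365/4 per quarter; n is counted in quarters.
Growing ordinary annuity: PV = PMT₁ × [1 − ((1+g)/(1+r))^n] / (r − g) = 11,500 × [1 − ((1+0.0062)/(1+r))^60] / (r − 0.0062) = CHF 628,439.52.

CHF 628,439.52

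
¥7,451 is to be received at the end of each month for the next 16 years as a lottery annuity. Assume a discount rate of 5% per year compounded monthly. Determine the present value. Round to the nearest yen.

This is an ordinary annuity: 192 payments of ¥7,451 at the end of each month.
Periodic rate r = 0.05/12 per month; n is counted in months.
PV = PMT × [(1 − (1+r)^−n)/r] = 7,451 × [1 − (1+r)^−192] / r = ¥983,395

¥983,395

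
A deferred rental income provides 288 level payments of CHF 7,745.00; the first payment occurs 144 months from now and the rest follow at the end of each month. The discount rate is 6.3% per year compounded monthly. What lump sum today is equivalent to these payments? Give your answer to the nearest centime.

Ordinary annuity of 288 payments, first payment at period 144.
Periodic rate r = 0.063/12 per month; n is counted in months.
The ordinary-annuity PV formula values the stream one period before the first payment (period 143); discount that back 143 periods:
PV₀ = 7,745 × [1 − (1+r)^−288] / r × (1+r)^−143 = CHF 543,269.09

CHF 543,269.09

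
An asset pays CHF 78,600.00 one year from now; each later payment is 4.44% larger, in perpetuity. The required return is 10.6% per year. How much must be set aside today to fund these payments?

Periodic rate r = 0.106 per year.
Growing perpetuity (Gordon): PV = PMT₁ / (r − g) = 78,600 / (r − 0.0444) = CHF 1,275,974.03.

CHF 1,275,974.03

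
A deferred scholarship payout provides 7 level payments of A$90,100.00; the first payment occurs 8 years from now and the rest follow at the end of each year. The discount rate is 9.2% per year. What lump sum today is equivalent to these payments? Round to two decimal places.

Ordinary annuity of 7 payments, first payment at period 8.
Periodic rate r = 0.092 per year.
The ordinary-annuity PV formula values the stream one period before the first payment (period 7); discount that back 7 periods:
PV₀ = 90,100 × [1 − (1+r)^−7] / r × (1+r)^−7 = A$243,265.34

A$243,265.34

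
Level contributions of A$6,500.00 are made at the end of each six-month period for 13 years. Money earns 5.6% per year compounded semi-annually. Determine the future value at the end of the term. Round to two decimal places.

A$243,823.55

This is an ordinary annuity: 26 deposits of A$6,500.00 at the end of each six-month period.
Periodic rate r = 0.056/2 per half-year; n is counted in half-years.
FV = PMT × [((1+r)^n − 1)/r] = 6,500 × [(1+r)^26 − 1] / r = A$243,823.55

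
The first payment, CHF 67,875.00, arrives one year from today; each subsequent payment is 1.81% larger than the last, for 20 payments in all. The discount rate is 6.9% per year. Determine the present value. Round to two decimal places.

CHF 830,869.02

Periodic rate r = 0.069 per year.
Growing ordinary annuity: PV = PMT₁ × [1 − ((1+g)/(1+r))^n] / (r − g) = 67,875 × [1 − ((1+0.0181)/(1+r))^20] / (r − 0.0181) = CHF 830,869.02.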